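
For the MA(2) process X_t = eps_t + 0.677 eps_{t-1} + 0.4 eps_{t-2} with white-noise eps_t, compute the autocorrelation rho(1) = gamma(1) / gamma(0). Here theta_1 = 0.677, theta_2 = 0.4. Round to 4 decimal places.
\rho(1) = 0.5857

For an MA(q) process with theta_0 = 1, the autocovariance is
  gamma(k) = sigma^2 * sum_{i=0..q-k} theta_i * theta_{i+k},
and rho(k) = gamma(k) / gamma(0). Sigma^2 cancels.
  numerator   = (1)*(0.677) + (0.677)*(0.4) = 0.9478.
  denominator = (1)^2 + (0.677)^2 + (0.4)^2 = 1.618329.
  rho(1) = 0.9478 / 1.618329 = 0.5857.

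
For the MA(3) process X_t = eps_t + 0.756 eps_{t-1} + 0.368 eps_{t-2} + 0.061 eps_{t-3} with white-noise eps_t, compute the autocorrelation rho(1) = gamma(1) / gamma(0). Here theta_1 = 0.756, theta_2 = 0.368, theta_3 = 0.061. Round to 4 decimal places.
\rho(1) = 0.6177

For an MA(q) process with theta_0 = 1, the autocovariance is
  gamma(k) = sigma^2 * sum_{i=0..q-k} theta_i * theta_{i+k},
and rho(k) = gamma(k) / gamma(0). Sigma^2 cancels.
  numerator   = (1)*(0.756) + (0.756)*(0.368) + (0.368)*(0.061) = 1.056656.
  denominator = (1)^2 + (0.756)^2 + (0.368)^2 + (0.061)^2 = 1.710681.
  rho(1) = 1.056656 / 1.710681 = 0.6177.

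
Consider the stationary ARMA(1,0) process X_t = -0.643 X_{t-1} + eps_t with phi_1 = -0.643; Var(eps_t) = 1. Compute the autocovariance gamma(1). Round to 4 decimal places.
\gamma(1) = -1.0962

Multiply the model equation by X_{t-k} and take expectations. With theta_0 = psi_0 = 1 and psi_j the MA(infinity) weights, this gives
  gamma(k) - sum_i phi_i gamma(k-i) = c_k,
  c_k = sigma^2 * sum_{j=k..q} theta_j psi_{j-k}   (c_k = 0 for k > q),
using gamma(-m) = gamma(m).
Pure AR (q = 0): c_0 = sigma^2 = 1, c_k = 0 for k >= 1.
Equations for k = 0 and k = 1 (AR order 1):
  gamma(0) = phi_1 gamma(1) + c_0
  gamma(1) = phi_1 gamma(0) + c_1
Substituting the second into the first: gamma(0) (1 - phi_1^2) = c_0 + phi_1 c_1, so
  gamma(0) = c_0 / (1 - phi_1^2) = 1 / (1 - (-0.643)^2) = 1 / 0.586551 = 1.704882.
  gamma(1) = phi_1 gamma(0) = (-0.643)(1.704882) = -1.096239.
Therefore gamma(1) = -1.0962 (to 4 decimal places).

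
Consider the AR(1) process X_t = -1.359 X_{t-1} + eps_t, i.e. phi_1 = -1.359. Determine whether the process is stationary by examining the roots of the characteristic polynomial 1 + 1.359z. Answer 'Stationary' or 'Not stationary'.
\text{Not stationary}

The AR(p) characteristic polynomial is P(z) = 1 + 1.359z.
Stationarity requires all roots to lie outside the unit circle, i.e. |z| > 1 for every root.
This is linear in z: 1 + (1.359) z = 0  =>  z = -1/(1.359) = -0.735835,  |z| = 0.735835.
Moduli of all roots: 0.7358.
All moduli strictly greater than 1? No.
Verdict: Not stationary.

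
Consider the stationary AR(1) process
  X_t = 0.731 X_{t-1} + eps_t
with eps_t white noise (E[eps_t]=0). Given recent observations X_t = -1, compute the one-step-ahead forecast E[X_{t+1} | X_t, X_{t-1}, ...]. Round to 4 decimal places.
E[X_{t+1} \mid \mathcal F_t] = -0.7310

For an AR(p) model X_t = c + sum_i phi_i X_{t-i} + eps_t, the
one-step-ahead conditional mean is
  E[X_{t+1} | X_t, ...] = c + sum_i phi_i X_{t+1-i}.
Substitute known values:
  E[X_{t+1} | ...] = (0.731) * (-1)
                   = -0.7310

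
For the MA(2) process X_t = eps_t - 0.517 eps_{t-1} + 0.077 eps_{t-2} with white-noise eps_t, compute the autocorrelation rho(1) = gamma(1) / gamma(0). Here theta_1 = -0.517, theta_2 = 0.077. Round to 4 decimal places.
\rho(1) = -0.4373

For an MA(q) process with theta_0 = 1, the autocovariance is
  gamma(k) = sigma^2 * sum_{i=0..q-k} theta_i * theta_{i+k},
and rho(k) = gamma(k) / gamma(0). Sigma^2 cancels.
  numerator   = (1)*(-0.517) + (-0.517)*(0.077) = -0.556809.
  denominator = (1)^2 + (-0.517)^2 + (0.077)^2 = 1.273218.
  rho(1) = -0.556809 / 1.273218 = -0.4373.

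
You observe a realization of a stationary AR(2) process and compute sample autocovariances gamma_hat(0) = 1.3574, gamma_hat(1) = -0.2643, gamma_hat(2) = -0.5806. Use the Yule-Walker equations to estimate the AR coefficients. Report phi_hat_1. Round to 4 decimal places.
\hat\phi_{1} = -0.2889

The Yule-Walker equations for an AR(p) process read, in matrix form,
  Gamma_p phi = r_p,   with   (Gamma_p)_{ij} = gamma(|i - j|),
                       (r_p)_i = gamma(i),   i,j = 1..p.
Substitute the sample gammas (Toeplitz matrix and right-hand side of size 2):
  Gamma_p = [[1.3574, -0.2643], [-0.2643, 1.3574]]
  r_p     = [-0.2643, -0.5806]
Written out:
  1.3574 phi_1 - 0.2643 phi_2 = -0.2643
  -0.2643 phi_1 + 1.3574 phi_2 = -0.5806
Solve by Cramer's rule:
  det = gamma(0)^2 - gamma(1)^2 = (1.3574)^2 - (-0.2643)^2 = 1.84253476 - 0.06985449 = 1.77268027
  phi_hat_1 = [gamma(1) gamma(0) - gamma(1) gamma(2)] / det = [(-0.2643)(1.3574) - (-0.2643)(-0.5806)] / 1.77268027 = -0.5122134 / 1.77268027 = -0.2889
  phi_hat_2 = [gamma(0) gamma(2) - gamma(1)^2] / det = [(1.3574)(-0.5806) - (-0.2643)^2] / 1.77268027 = -0.85796093 / 1.77268027 = -0.484
So phi_hat = [-0.2889, -0.4840].
Therefore phi_hat_1 = -0.2889.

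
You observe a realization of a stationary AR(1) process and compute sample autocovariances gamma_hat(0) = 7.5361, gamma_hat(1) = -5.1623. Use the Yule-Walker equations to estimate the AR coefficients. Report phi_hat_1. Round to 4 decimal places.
\hat\phi_{1} = -0.6850

The Yule-Walker equations for an AR(p) process read, in matrix form,
  Gamma_p phi = r_p,   with   (Gamma_p)_{ij} = gamma(|i - j|),
                       (r_p)_i = gamma(i),   i,j = 1..p.
Substitute the sample gammas (Toeplitz matrix and right-hand side of size 1):
  Gamma_p = [[7.5361]]
  r_p     = [-5.1623]
With p = 1 this is the single equation gamma(0) phi_1 = gamma(1):
  phi_hat_1 = gamma(1) / gamma(0) = -5.1623 / 7.5361 = -0.6850.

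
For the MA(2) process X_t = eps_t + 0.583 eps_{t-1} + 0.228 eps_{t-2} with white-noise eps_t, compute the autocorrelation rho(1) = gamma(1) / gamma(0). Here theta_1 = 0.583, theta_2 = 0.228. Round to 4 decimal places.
\rho(1) = 0.5144

For an MA(q) process with theta_0 = 1, the autocovariance is
  gamma(k) = sigma^2 * sum_{i=0..q-k} theta_i * theta_{i+k},
and rho(k) = gamma(k) / gamma(0). Sigma^2 cancels.
  numerator   = (1)*(0.583) + (0.583)*(0.228) = 0.715924.
  denominator = (1)^2 + (0.583)^2 + (0.228)^2 = 1.391873.
  rho(1) = 0.715924 / 1.391873 = 0.5144.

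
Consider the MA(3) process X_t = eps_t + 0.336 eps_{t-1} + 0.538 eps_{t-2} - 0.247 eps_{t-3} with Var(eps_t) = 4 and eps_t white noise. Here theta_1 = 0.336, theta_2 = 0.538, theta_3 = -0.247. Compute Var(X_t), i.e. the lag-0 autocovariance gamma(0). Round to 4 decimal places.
\gamma(0) = 5.8534

For an MA(q) process X_t = eps_t + sum_i theta_i eps_{t-i} with
Var(eps_t) = sigma^2, the variance is
  gamma(0) = sigma^2 * (1 + sum_i theta_i^2).
  sum_i theta_i^2 = (0.336)^2 + (0.538)^2 + (-0.247)^2 = 0.112896 + 0.289444 + 0.061009 = 0.463349.
  gamma(0) = 4 * (1 + 0.463349) = 4 * 1.463349 = 5.853396, which rounds to 5.8534.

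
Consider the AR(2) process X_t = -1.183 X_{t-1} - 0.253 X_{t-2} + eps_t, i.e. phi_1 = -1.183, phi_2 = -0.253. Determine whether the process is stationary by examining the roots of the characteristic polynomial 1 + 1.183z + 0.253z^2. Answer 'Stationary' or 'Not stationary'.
\text{Stationary}

The AR(p) characteristic polynomial is P(z) = 1 + 1.183z + 0.253z^2.
Stationarity requires all roots to lie outside the unit circle, i.e. |z| > 1 for every root.
Set 1 + (1.183) z + (0.253) z^2 = 0, i.e. a z^2 + b z + c = 0 with a = 0.253, b = 1.183, c = 1.
Discriminant D = b^2 - 4ac = (1.183)^2 - 4*(0.253)*1 = 1.399489 - (1.012) = 0.387489.
D >= 0, so the roots are real: z = (-b +/- sqrt(D)) / (2a) = (-1.183 +/- 0.622486) / (0.506).
  z_1 = (-1.183 + 0.622486) / (0.506) = -1.1077,   |z_1| = 1.1077.
  z_2 = (-1.183 - 0.622486) / (0.506) = -3.5682,   |z_2| = 3.5682.
Moduli of all roots: 1.1077, 3.5682.
All moduli strictly greater than 1? Yes.
Verdict: Stationary.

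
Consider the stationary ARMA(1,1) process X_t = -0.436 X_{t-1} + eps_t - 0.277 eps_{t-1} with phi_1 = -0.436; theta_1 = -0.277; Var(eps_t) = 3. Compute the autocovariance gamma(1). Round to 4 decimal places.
\gamma(1) = -2.9600

Multiply the model equation by X_{t-k} and take expectations. With theta_0 = psi_0 = 1 and psi_j the MA(infinity) weights, this gives
  gamma(k) - sum_i phi_i gamma(k-i) = c_k,
  c_k = sigma^2 * sum_{j=k..q} theta_j psi_{j-k}   (c_k = 0 for k > q),
using gamma(-m) = gamma(m).
psi-weights needed (psi_j = theta_j + sum_i phi_i psi_{j-i}):
  psi_1 = theta_1 + phi_1 = -0.277 + (-0.436) = -0.713
Right-hand sides:
  c_0 = sigma^2 (1 + theta_1 psi_1) = 3 * (1 + (-0.277)(-0.713)) = 3 * 1.197501 = 3.592503
  c_1 = sigma^2 theta_1 = 3 * (-0.277) = -0.831
  c_2 = 0
Equations for k = 0 and k = 1 (AR order 1):
  gamma(0) = phi_1 gamma(1) + c_0
  gamma(1) = phi_1 gamma(0) + c_1
Substituting the second into the first: gamma(0) (1 - phi_1^2) = c_0 + phi_1 c_1, so
  gamma(0) = (c_0 + phi_1 c_1) / (1 - phi_1^2) = (3.592503 + (-0.436)(-0.831)) / (1 - (-0.436)^2) = 3.954819 / 0.809904 = 4.883071.
  gamma(1) = phi_1 gamma(0) + c_1 = (-0.436)(4.883071) + (-0.831) = -2.960019.
Therefore gamma(1) = -2.9600 (to 4 decimal places).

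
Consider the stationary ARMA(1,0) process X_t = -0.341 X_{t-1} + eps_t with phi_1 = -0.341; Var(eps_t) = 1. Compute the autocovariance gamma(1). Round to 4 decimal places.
\gamma(1) = -0.3859

Multiply the model equation by X_{t-k} and take expectations. With theta_0 = psi_0 = 1 and psi_j the MA(infinity) weights, this gives
  gamma(k) - sum_i phi_i gamma(k-i) = c_k,
  c_k = sigma^2 * sum_{j=k..q} theta_j psi_{j-k}   (c_k = 0 for k > q),
using gamma(-m) = gamma(m).
Pure AR (q = 0): c_0 = sigma^2 = 1, c_k = 0 for k >= 1.
Equations for k = 0 and k = 1 (AR order 1):
  gamma(0) = phi_1 gamma(1) + c_0
  gamma(1) = phi_1 gamma(0) + c_1
Substituting the second into the first: gamma(0) (1 - phi_1^2) = c_0 + phi_1 c_1, so
  gamma(0) = c_0 / (1 - phi_1^2) = 1 / (1 - (-0.341)^2) = 1 / 0.883719 = 1.131581.
  gamma(1) = phi_1 gamma(0) = (-0.341)(1.131581) = -0.385869.
Therefore gamma(1) = -0.3859 (to 4 decimal places).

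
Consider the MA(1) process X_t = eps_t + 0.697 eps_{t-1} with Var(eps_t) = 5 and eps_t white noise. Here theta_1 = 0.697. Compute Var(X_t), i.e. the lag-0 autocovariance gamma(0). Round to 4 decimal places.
\gamma(0) = 7.4290

For an MA(q) process X_t = eps_t + sum_i theta_i eps_{t-i} with
Var(eps_t) = sigma^2, the variance is
  gamma(0) = sigma^2 * (1 + sum_i theta_i^2).
  sum_i theta_i^2 = (0.697)^2 = 0.485809.
  gamma(0) = 5 * (1 + 0.485809) = 5 * 1.485809 = 7.429045, which rounds to 7.4290.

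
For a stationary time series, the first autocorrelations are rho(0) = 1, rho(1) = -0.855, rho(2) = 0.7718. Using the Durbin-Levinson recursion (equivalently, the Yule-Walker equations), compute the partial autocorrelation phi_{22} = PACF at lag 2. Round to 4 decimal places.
\phi_{22} = 0.1516

The PACF at lag k is phi_{kk}, the last component of the solution
to the Yule-Walker system G_k phi = r_k where
  (G_k)_{ij} = rho(|i - j|), (r_k)_i = rho(i), i,j = 1..k.
Equivalently, Durbin-Levinson gives phi_{kk} iteratively:
  phi_{11} = rho(1)
  phi_{kk} = [rho(k) - sum_{j=1..k-1} phi_{k-1,j} rho(k-j)]
            / [1 - sum_{j=1..k-1} phi_{k-1,j} rho(j)],
  phi_{k,j} = phi_{k-1,j} - phi_{kk} phi_{k-1,k-j},  j = 1..k-1.
Step k = 1:
  phi_11 = rho(1) = -0.855.
Step k = 2:
  phi_22 = [rho(2) - phi_11 rho(1)] / [1 - phi_11 rho(1)] = [0.7718 - (-0.855)(-0.855)] / [1 - (-0.855)(-0.855)]
         = 0.040775 / 0.268975 = 0.1516.
Therefore phi_{22} = 0.1516.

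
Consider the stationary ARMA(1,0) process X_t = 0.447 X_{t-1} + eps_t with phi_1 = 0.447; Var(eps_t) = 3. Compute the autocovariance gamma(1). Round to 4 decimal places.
\gamma(1) = 1.6758

Multiply the model equation by X_{t-k} and take expectations. With theta_0 = psi_0 = 1 and psi_j the MA(infinity) weights, this gives
  gamma(k) - sum_i phi_i gamma(k-i) = c_k,
  c_k = sigma^2 * sum_{j=k..q} theta_j psi_{j-k}   (c_k = 0 for k > q),
using gamma(-m) = gamma(m).
Pure AR (q = 0): c_0 = sigma^2 = 3, c_k = 0 for k >= 1.
Equations for k = 0 and k = 1 (AR order 1):
  gamma(0) = phi_1 gamma(1) + c_0
  gamma(1) = phi_1 gamma(0) + c_1
Substituting the second into the first: gamma(0) (1 - phi_1^2) = c_0 + phi_1 c_1, so
  gamma(0) = c_0 / (1 - phi_1^2) = 3 / (1 - (0.447)^2) = 3 / 0.800191 = 3.749105.
  gamma(1) = phi_1 gamma(0) = (0.447)(3.749105) = 1.67585.
Therefore gamma(1) = 1.6758 (to 4 decimal places).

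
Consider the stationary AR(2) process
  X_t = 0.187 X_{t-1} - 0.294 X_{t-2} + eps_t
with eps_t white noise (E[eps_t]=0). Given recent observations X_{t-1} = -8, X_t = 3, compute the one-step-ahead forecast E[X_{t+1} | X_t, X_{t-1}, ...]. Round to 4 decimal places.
E[X_{t+1} \mid \mathcal F_t] = 2.9130

For an AR(p) model X_t = c + sum_i phi_i X_{t-i} + eps_t, the
one-step-ahead conditional mean is
  E[X_{t+1} | X_t, ...] = c + sum_i phi_i X_{t+1-i}.
Substitute known values:
  E[X_{t+1} | ...] = (0.187) * (3) + (-0.294) * (-8)
                   = 2.9130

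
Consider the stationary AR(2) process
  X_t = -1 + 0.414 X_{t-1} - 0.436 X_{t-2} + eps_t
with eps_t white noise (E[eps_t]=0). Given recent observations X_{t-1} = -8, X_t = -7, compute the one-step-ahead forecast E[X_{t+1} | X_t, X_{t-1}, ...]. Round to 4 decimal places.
E[X_{t+1} \mid \mathcal F_t] = -0.4100

For an AR(p) model X_t = c + sum_i phi_i X_{t-i} + eps_t, the
one-step-ahead conditional mean is
  E[X_{t+1} | X_t, ...] = c + sum_i phi_i X_{t+1-i}.
Substitute known values:
  E[X_{t+1} | ...] = -1 + (0.414) * (-7) + (-0.436) * (-8)
                   = -0.4100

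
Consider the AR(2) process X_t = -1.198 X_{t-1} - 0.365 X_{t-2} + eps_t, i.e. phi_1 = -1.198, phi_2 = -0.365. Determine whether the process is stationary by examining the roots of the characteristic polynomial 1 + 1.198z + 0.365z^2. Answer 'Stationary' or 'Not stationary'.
\text{Stationary}

The AR(p) characteristic polynomial is P(z) = 1 + 1.198z + 0.365z^2.
Stationarity requires all roots to lie outside the unit circle, i.e. |z| > 1 for every root.
Set 1 + (1.198) z + (0.365) z^2 = 0, i.e. a z^2 + b z + c = 0 with a = 0.365, b = 1.198, c = 1.
Discriminant D = b^2 - 4ac = (1.198)^2 - 4*(0.365)*1 = 1.435204 - (1.46) = -0.024796.
D < 0, so the roots are the complex-conjugate pair z = (-b +/- i sqrt(-D)) / (2a) = -1.6411 +/- 0.2157i.
For a conjugate pair |z|^2 = z * conj(z) = (product of roots) = c/a = 1/(0.365) = 2.739726, so |z| = sqrt(2.739726) = 1.6552 for both roots.
Moduli of all roots: 1.6552, 1.6552.
All moduli strictly greater than 1? Yes.
Verdict: Stationary.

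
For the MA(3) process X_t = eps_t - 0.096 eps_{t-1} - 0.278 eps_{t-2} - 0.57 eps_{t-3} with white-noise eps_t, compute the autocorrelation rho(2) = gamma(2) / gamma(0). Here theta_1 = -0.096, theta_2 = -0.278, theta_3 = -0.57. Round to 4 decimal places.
\rho(2) = -0.1582

For an MA(q) process with theta_0 = 1, the autocovariance is
  gamma(k) = sigma^2 * sum_{i=0..q-k} theta_i * theta_{i+k},
and rho(k) = gamma(k) / gamma(0). Sigma^2 cancels.
  numerator   = (1)*(-0.278) + (-0.096)*(-0.57) = -0.22328.
  denominator = (1)^2 + (-0.096)^2 + (-0.278)^2 + (-0.57)^2 = 1.4114.
  rho(2) = -0.22328 / 1.4114 = -0.1582.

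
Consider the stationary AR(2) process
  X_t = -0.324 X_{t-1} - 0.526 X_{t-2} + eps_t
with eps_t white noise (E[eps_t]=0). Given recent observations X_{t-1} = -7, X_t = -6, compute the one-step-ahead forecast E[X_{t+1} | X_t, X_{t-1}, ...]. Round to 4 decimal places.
E[X_{t+1} \mid \mathcal F_t] = 5.6260

For an AR(p) model X_t = c + sum_i phi_i X_{t-i} + eps_t, the
one-step-ahead conditional mean is
  E[X_{t+1} | X_t, ...] = c + sum_i phi_i X_{t+1-i}.
Substitute known values:
  E[X_{t+1} | ...] = (-0.324) * (-6) + (-0.526) * (-7)
                   = 5.6260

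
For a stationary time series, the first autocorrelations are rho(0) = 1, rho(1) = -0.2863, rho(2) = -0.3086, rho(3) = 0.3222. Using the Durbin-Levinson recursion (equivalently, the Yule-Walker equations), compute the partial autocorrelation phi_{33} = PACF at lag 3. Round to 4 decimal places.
\phi_{33} = 0.0990

The PACF at lag k is phi_{kk}, the last component of the solution
to the Yule-Walker system G_k phi = r_k where
  (G_k)_{ij} = rho(|i - j|), (r_k)_i = rho(i), i,j = 1..k.
Equivalently, Durbin-Levinson gives phi_{kk} iteratively:
  phi_{11} = rho(1)
  phi_{kk} = [rho(k) - sum_{j=1..k-1} phi_{k-1,j} rho(k-j)]
            / [1 - sum_{j=1..k-1} phi_{k-1,j} rho(j)],
  phi_{k,j} = phi_{k-1,j} - phi_{kk} phi_{k-1,k-j},  j = 1..k-1.
Step k = 1:
  phi_11 = rho(1) = -0.2863.
Step k = 2:
  phi_22 = [rho(2) - phi_11 rho(1)] / [1 - phi_11 rho(1)] = [-0.3086 - (-0.2863)(-0.2863)] / [1 - (-0.2863)(-0.2863)]
         = -0.39056769 / 0.91803231 = -0.42544.
  Update: phi_21 = phi_11 - phi_22 phi_11 = -0.2863 - (-0.42544)(-0.2863) = -0.408103.
Step k = 3:
  phi_33 = [rho(3) - phi_21 rho(2) - phi_22 rho(1)] / [1 - phi_21 rho(1) - phi_22 rho(2)]
    numerator   = 0.3222 - (-0.408103)(-0.3086) - (-0.42544)(-0.2863) = 0.07445579
    denominator = 1 - (-0.408103)(-0.2863) - (-0.42544)(-0.3086) = 0.75186918
  phi_33 = 0.07445579 / 0.75186918 = 0.099.
Therefore phi_{33} = 0.0990.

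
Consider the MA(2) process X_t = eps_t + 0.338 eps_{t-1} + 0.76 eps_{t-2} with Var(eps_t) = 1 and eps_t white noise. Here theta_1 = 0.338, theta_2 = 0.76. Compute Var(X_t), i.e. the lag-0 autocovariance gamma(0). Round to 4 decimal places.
\gamma(0) = 1.6918

For an MA(q) process X_t = eps_t + sum_i theta_i eps_{t-i} with
Var(eps_t) = sigma^2, the variance is
  gamma(0) = sigma^2 * (1 + sum_i theta_i^2).
  sum_i theta_i^2 = (0.338)^2 + (0.76)^2 = 0.114244 + 0.5776 = 0.691844.
  gamma(0) = 1 * (1 + 0.691844) = 1 * 1.691844 = 1.691844, which rounds to 1.6918.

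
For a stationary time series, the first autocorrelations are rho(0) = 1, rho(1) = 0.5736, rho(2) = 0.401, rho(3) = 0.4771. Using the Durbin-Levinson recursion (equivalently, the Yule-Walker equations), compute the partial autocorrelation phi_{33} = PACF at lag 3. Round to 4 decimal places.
\phi_{33} = 0.3170

The PACF at lag k is phi_{kk}, the last component of the solution
to the Yule-Walker system G_k phi = r_k where
  (G_k)_{ij} = rho(|i - j|), (r_k)_i = rho(i), i,j = 1..k.
Equivalently, Durbin-Levinson gives phi_{kk} iteratively:
  phi_{11} = rho(1)
  phi_{kk} = [rho(k) - sum_{j=1..k-1} phi_{k-1,j} rho(k-j)]
            / [1 - sum_{j=1..k-1} phi_{k-1,j} rho(j)],
  phi_{k,j} = phi_{k-1,j} - phi_{kk} phi_{k-1,k-j},  j = 1..k-1.
Step k = 1:
  phi_11 = rho(1) = 0.5736.
Step k = 2:
  phi_22 = [rho(2) - phi_11 rho(1)] / [1 - phi_11 rho(1)] = [0.401 - (0.5736)(0.5736)] / [1 - (0.5736)(0.5736)]
         = 0.07198304 / 0.67098304 = 0.10728.
  Update: phi_21 = phi_11 - phi_22 phi_11 = 0.5736 - (0.10728)(0.5736) = 0.512064.
Step k = 3:
  phi_33 = [rho(3) - phi_21 rho(2) - phi_22 rho(1)] / [1 - phi_21 rho(1) - phi_22 rho(2)]
    numerator   = 0.4771 - (0.512064)(0.401) - (0.10728)(0.5736) = 0.21022646
    denominator = 1 - (0.512064)(0.5736) - (0.10728)(0.401) = 0.6632607
  phi_33 = 0.21022646 / 0.6632607 = 0.317.
Therefore phi_{33} = 0.3170.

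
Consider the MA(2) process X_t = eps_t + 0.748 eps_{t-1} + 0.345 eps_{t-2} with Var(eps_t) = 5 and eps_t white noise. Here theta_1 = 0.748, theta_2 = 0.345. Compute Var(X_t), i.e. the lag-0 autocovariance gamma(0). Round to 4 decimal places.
\gamma(0) = 8.3926

For an MA(q) process X_t = eps_t + sum_i theta_i eps_{t-i} with
Var(eps_t) = sigma^2, the variance is
  gamma(0) = sigma^2 * (1 + sum_i theta_i^2).
  sum_i theta_i^2 = (0.748)^2 + (0.345)^2 = 0.559504 + 0.119025 = 0.678529.
  gamma(0) = 5 * (1 + 0.678529) = 5 * 1.678529 = 8.392645, which rounds to 8.3926.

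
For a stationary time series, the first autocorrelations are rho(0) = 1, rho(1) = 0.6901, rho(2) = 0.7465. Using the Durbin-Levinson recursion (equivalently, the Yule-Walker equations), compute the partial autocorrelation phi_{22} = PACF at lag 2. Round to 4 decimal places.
\phi_{22} = 0.5160

The PACF at lag k is phi_{kk}, the last component of the solution
to the Yule-Walker system G_k phi = r_k where
  (G_k)_{ij} = rho(|i - j|), (r_k)_i = rho(i), i,j = 1..k.
Equivalently, Durbin-Levinson gives phi_{kk} iteratively:
  phi_{11} = rho(1)
  phi_{kk} = [rho(k) - sum_{j=1..k-1} phi_{k-1,j} rho(k-j)]
            / [1 - sum_{j=1..k-1} phi_{k-1,j} rho(j)],
  phi_{k,j} = phi_{k-1,j} - phi_{kk} phi_{k-1,k-j},  j = 1..k-1.
Step k = 1:
  phi_11 = rho(1) = 0.6901.
Step k = 2:
  phi_22 = [rho(2) - phi_11 rho(1)] / [1 - phi_11 rho(1)] = [0.7465 - (0.6901)(0.6901)] / [1 - (0.6901)(0.6901)]
         = 0.27026199 / 0.52376199 = 0.516.
Therefore phi_{22} = 0.5160.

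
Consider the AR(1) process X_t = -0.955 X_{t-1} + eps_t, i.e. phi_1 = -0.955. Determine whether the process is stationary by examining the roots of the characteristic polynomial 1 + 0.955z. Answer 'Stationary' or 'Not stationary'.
\text{Stationary}

The AR(p) characteristic polynomial is P(z) = 1 + 0.955z.
Stationarity requires all roots to lie outside the unit circle, i.e. |z| > 1 for every root.
This is linear in z: 1 + (0.955) z = 0  =>  z = -1/(0.955) = -1.04712,  |z| = 1.04712.
Moduli of all roots: 1.0471.
All moduli strictly greater than 1? Yes.
Verdict: Stationary.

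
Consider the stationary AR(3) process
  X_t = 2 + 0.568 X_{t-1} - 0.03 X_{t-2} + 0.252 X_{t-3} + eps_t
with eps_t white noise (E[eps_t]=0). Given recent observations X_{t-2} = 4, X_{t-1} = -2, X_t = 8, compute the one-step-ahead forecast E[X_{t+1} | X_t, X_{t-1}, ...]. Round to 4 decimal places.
E[X_{t+1} \mid \mathcal F_t] = 7.6120

For an AR(p) model X_t = c + sum_i phi_i X_{t-i} + eps_t, the
one-step-ahead conditional mean is
  E[X_{t+1} | X_t, ...] = c + sum_i phi_i X_{t+1-i}.
Substitute known values:
  E[X_{t+1} | ...] = 2 + (0.568) * (8) + (-0.03) * (-2) + (0.252) * (4)
                   = 7.6120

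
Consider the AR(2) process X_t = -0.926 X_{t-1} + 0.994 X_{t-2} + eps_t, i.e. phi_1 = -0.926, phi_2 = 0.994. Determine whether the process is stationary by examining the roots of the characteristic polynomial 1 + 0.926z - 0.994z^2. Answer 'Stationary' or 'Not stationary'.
\text{Not stationary}

The AR(p) characteristic polynomial is P(z) = 1 + 0.926z - 0.994z^2.
Stationarity requires all roots to lie outside the unit circle, i.e. |z| > 1 for every root.
Set 1 + (0.926) z + (-0.994) z^2 = 0, i.e. a z^2 + b z + c = 0 with a = -0.994, b = 0.926, c = 1.
Discriminant D = b^2 - 4ac = (0.926)^2 - 4*(-0.994)*1 = 0.857476 - (-3.976) = 4.833476.
D >= 0, so the roots are real: z = (-b +/- sqrt(D)) / (2a) = (-0.926 +/- 2.198517) / (-1.988).
  z_1 = (-0.926 + 2.198517) / (-1.988) = -0.6401,   |z_1| = 0.6401.
  z_2 = (-0.926 - 2.198517) / (-1.988) = 1.5717,   |z_2| = 1.5717.
Moduli of all roots: 0.6401, 1.5717.
All moduli strictly greater than 1? No.
Verdict: Not stationary.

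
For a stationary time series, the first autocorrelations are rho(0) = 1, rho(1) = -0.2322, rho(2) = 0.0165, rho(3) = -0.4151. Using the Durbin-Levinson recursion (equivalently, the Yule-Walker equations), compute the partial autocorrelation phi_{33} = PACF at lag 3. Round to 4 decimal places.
\phi_{33} = -0.4449

The PACF at lag k is phi_{kk}, the last component of the solution
to the Yule-Walker system G_k phi = r_k where
  (G_k)_{ij} = rho(|i - j|), (r_k)_i = rho(i), i,j = 1..k.
Equivalently, Durbin-Levinson gives phi_{kk} iteratively:
  phi_{11} = rho(1)
  phi_{kk} = [rho(k) - sum_{j=1..k-1} phi_{k-1,j} rho(k-j)]
            / [1 - sum_{j=1..k-1} phi_{k-1,j} rho(j)],
  phi_{k,j} = phi_{k-1,j} - phi_{kk} phi_{k-1,k-j},  j = 1..k-1.
Step k = 1:
  phi_11 = rho(1) = -0.2322.
Step k = 2:
  phi_22 = [rho(2) - phi_11 rho(1)] / [1 - phi_11 rho(1)] = [0.0165 - (-0.2322)(-0.2322)] / [1 - (-0.2322)(-0.2322)]
         = -0.03741684 / 0.94608316 = -0.039549.
  Update: phi_21 = phi_11 - phi_22 phi_11 = -0.2322 - (-0.039549)(-0.2322) = -0.241383.
Step k = 3:
  phi_33 = [rho(3) - phi_21 rho(2) - phi_22 rho(1)] / [1 - phi_21 rho(1) - phi_22 rho(2)]
    numerator   = -0.4151 - (-0.241383)(0.0165) - (-0.039549)(-0.2322) = -0.4203005
    denominator = 1 - (-0.241383)(-0.2322) - (-0.039549)(0.0165) = 0.94460335
  phi_33 = -0.4203005 / 0.94460335 = -0.4449.
Therefore phi_{33} = -0.4449.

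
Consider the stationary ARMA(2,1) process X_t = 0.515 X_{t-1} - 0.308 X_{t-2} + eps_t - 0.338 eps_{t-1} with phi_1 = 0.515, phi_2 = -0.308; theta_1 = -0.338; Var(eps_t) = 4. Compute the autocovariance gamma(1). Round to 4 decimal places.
\gamma(1) = 0.7127

Multiply the model equation by X_{t-k} and take expectations. With theta_0 = psi_0 = 1 and psi_j the MA(infinity) weights, this gives
  gamma(k) - sum_i phi_i gamma(k-i) = c_k,
  c_k = sigma^2 * sum_{j=k..q} theta_j psi_{j-k}   (c_k = 0 for k > q),
using gamma(-m) = gamma(m).
psi-weights needed (psi_j = theta_j + sum_i phi_i psi_{j-i}):
  psi_1 = theta_1 + phi_1 = -0.338 + (0.515) = 0.177
Right-hand sides:
  c_0 = sigma^2 (1 + theta_1 psi_1) = 4 * (1 + (-0.338)(0.177)) = 4 * 0.940174 = 3.760696
  c_1 = sigma^2 theta_1 = 4 * (-0.338) = -1.352
  c_2 = 0
Equations for k = 0, 1, 2 (AR order 2, c_2 = 0):
  (E0) gamma(0) = phi_1 gamma(1) + phi_2 gamma(2) + c_0
  (E1) gamma(1) = phi_1 gamma(0) + phi_2 gamma(1) + c_1
  (E2) gamma(2) = phi_1 gamma(1) + phi_2 gamma(0)
From (E1): gamma(1) = A gamma(0) + B with
  A = phi_1 / (1 - phi_2) = 0.515 / 1.308 = 0.393731,   B = c_1 / (1 - phi_2) = -1.352 / 1.308 = -1.033639.
Insert (E2) into (E0): gamma(0) (1 - phi_2^2) = phi_1 (1 + phi_2) gamma(1) + c_0.
  phi_1 (1 + phi_2) = (0.515)(0.692) = 0.35638,   1 - phi_2^2 = 0.905136.
Replace gamma(1) by A gamma(0) + B and collect gamma(0):
  gamma(0) [0.905136 - (0.35638)(0.393731)] = (0.35638)(-1.033639) + 3.760696
  gamma(0) * 0.764818 = 3.392328
  gamma(0) = 3.392328 / 0.764818 = 4.435469.
  gamma(1) = A gamma(0) + B = (0.393731)(4.435469) + (-1.033639) = 0.712742.
Therefore gamma(1) = 0.7127 (to 4 decimal places).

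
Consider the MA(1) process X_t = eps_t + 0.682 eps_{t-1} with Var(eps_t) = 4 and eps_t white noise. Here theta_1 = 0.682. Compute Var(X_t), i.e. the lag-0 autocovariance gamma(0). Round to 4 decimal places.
\gamma(0) = 5.8605

For an MA(q) process X_t = eps_t + sum_i theta_i eps_{t-i} with
Var(eps_t) = sigma^2, the variance is
  gamma(0) = sigma^2 * (1 + sum_i theta_i^2).
  sum_i theta_i^2 = (0.682)^2 = 0.465124.
  gamma(0) = 4 * (1 + 0.465124) = 4 * 1.465124 = 5.860496, which rounds to 5.8605.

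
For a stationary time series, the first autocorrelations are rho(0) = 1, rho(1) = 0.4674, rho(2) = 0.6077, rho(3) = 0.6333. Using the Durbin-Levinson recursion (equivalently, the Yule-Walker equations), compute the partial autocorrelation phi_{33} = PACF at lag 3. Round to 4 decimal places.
\phi_{33} = 0.4389

The PACF at lag k is phi_{kk}, the last component of the solution
to the Yule-Walker system G_k phi = r_k where
  (G_k)_{ij} = rho(|i - j|), (r_k)_i = rho(i), i,j = 1..k.
Equivalently, Durbin-Levinson gives phi_{kk} iteratively:
  phi_{11} = rho(1)
  phi_{kk} = [rho(k) - sum_{j=1..k-1} phi_{k-1,j} rho(k-j)]
            / [1 - sum_{j=1..k-1} phi_{k-1,j} rho(j)],
  phi_{k,j} = phi_{k-1,j} - phi_{kk} phi_{k-1,k-j},  j = 1..k-1.
Step k = 1:
  phi_11 = rho(1) = 0.4674.
Step k = 2:
  phi_22 = [rho(2) - phi_11 rho(1)] / [1 - phi_11 rho(1)] = [0.6077 - (0.4674)(0.4674)] / [1 - (0.4674)(0.4674)]
         = 0.38923724 / 0.78153724 = 0.498041.
  Update: phi_21 = phi_11 - phi_22 phi_11 = 0.4674 - (0.498041)(0.4674) = 0.234616.
Step k = 3:
  phi_33 = [rho(3) - phi_21 rho(2) - phi_22 rho(1)] / [1 - phi_21 rho(1) - phi_22 rho(2)]
    numerator   = 0.6333 - (0.234616)(0.6077) - (0.498041)(0.4674) = 0.2579398
    denominator = 1 - (0.234616)(0.4674) - (0.498041)(0.6077) = 0.58768131
  phi_33 = 0.2579398 / 0.58768131 = 0.4389.
Therefore phi_{33} = 0.4389.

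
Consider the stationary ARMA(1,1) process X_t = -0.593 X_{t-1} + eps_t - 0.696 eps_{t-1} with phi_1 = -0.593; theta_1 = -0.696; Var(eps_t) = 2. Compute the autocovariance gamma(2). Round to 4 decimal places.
\gamma(2) = 3.3311

Multiply the model equation by X_{t-k} and take expectations. With theta_0 = psi_0 = 1 and psi_j the MA(infinity) weights, this gives
  gamma(k) - sum_i phi_i gamma(k-i) = c_k,
  c_k = sigma^2 * sum_{j=k..q} theta_j psi_{j-k}   (c_k = 0 for k > q),
using gamma(-m) = gamma(m).
psi-weights needed (psi_j = theta_j + sum_i phi_i psi_{j-i}):
  psi_1 = theta_1 + phi_1 = -0.696 + (-0.593) = -1.289
Right-hand sides:
  c_0 = sigma^2 (1 + theta_1 psi_1) = 2 * (1 + (-0.696)(-1.289)) = 2 * 1.897144 = 3.794288
  c_1 = sigma^2 theta_1 = 2 * (-0.696) = -1.392
  c_2 = 0
Equations for k = 0 and k = 1 (AR order 1):
  gamma(0) = phi_1 gamma(1) + c_0
  gamma(1) = phi_1 gamma(0) + c_1
Substituting the second into the first: gamma(0) (1 - phi_1^2) = c_0 + phi_1 c_1, so
  gamma(0) = (c_0 + phi_1 c_1) / (1 - phi_1^2) = (3.794288 + (-0.593)(-1.392)) / (1 - (-0.593)^2) = 4.619744 / 0.648351 = 7.125375.
  gamma(1) = phi_1 gamma(0) + c_1 = (-0.593)(7.125375) + (-1.392) = -5.617347.
For k = 2 (> q): gamma(2) = phi_1 gamma(1) = (-0.593)(-5.617347) = 3.331087.
Therefore gamma(2) = 3.3311 (to 4 decimal places).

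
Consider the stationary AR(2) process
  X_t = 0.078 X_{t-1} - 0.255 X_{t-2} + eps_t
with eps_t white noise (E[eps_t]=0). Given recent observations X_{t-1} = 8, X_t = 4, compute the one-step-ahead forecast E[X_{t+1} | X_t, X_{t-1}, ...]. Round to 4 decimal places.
E[X_{t+1} \mid \mathcal F_t] = -1.7280

For an AR(p) model X_t = c + sum_i phi_i X_{t-i} + eps_t, the
one-step-ahead conditional mean is
  E[X_{t+1} | X_t, ...] = c + sum_i phi_i X_{t+1-i}.
Substitute known values:
  E[X_{t+1} | ...] = (0.078) * (4) + (-0.255) * (8)
                   = -1.7280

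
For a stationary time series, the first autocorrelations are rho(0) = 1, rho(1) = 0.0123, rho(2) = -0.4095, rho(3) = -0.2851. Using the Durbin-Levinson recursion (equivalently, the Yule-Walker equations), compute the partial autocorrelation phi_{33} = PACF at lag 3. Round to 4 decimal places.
\phi_{33} = -0.3281

The PACF at lag k is phi_{kk}, the last component of the solution
to the Yule-Walker system G_k phi = r_k where
  (G_k)_{ij} = rho(|i - j|), (r_k)_i = rho(i), i,j = 1..k.
Equivalently, Durbin-Levinson gives phi_{kk} iteratively:
  phi_{11} = rho(1)
  phi_{kk} = [rho(k) - sum_{j=1..k-1} phi_{k-1,j} rho(k-j)]
            / [1 - sum_{j=1..k-1} phi_{k-1,j} rho(j)],
  phi_{k,j} = phi_{k-1,j} - phi_{kk} phi_{k-1,k-j},  j = 1..k-1.
Step k = 1:
  phi_11 = rho(1) = 0.0123.
Step k = 2:
  phi_22 = [rho(2) - phi_11 rho(1)] / [1 - phi_11 rho(1)] = [-0.4095 - (0.0123)(0.0123)] / [1 - (0.0123)(0.0123)]
         = -0.40965129 / 0.99984871 = -0.409713.
  Update: phi_21 = phi_11 - phi_22 phi_11 = 0.0123 - (-0.409713)(0.0123) = 0.017339.
Step k = 3:
  phi_33 = [rho(3) - phi_21 rho(2) - phi_22 rho(1)] / [1 - phi_21 rho(1) - phi_22 rho(2)]
    numerator   = -0.2851 - (0.017339)(-0.4095) - (-0.409713)(0.0123) = -0.27296001
    denominator = 1 - (0.017339)(0.0123) - (-0.409713)(-0.4095) = 0.83200914
  phi_33 = -0.27296001 / 0.83200914 = -0.3281.
Therefore phi_{33} = -0.3281.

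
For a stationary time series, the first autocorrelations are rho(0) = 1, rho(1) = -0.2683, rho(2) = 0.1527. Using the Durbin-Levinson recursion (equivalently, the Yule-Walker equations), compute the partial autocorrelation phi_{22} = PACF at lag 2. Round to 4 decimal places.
\phi_{22} = 0.0870

The PACF at lag k is phi_{kk}, the last component of the solution
to the Yule-Walker system G_k phi = r_k where
  (G_k)_{ij} = rho(|i - j|), (r_k)_i = rho(i), i,j = 1..k.
Equivalently, Durbin-Levinson gives phi_{kk} iteratively:
  phi_{11} = rho(1)
  phi_{kk} = [rho(k) - sum_{j=1..k-1} phi_{k-1,j} rho(k-j)]
            / [1 - sum_{j=1..k-1} phi_{k-1,j} rho(j)],
  phi_{k,j} = phi_{k-1,j} - phi_{kk} phi_{k-1,k-j},  j = 1..k-1.
Step k = 1:
  phi_11 = rho(1) = -0.2683.
Step k = 2:
  phi_22 = [rho(2) - phi_11 rho(1)] / [1 - phi_11 rho(1)] = [0.1527 - (-0.2683)(-0.2683)] / [1 - (-0.2683)(-0.2683)]
         = 0.08071511 / 0.92801511 = 0.087.
Therefore phi_{22} = 0.0870.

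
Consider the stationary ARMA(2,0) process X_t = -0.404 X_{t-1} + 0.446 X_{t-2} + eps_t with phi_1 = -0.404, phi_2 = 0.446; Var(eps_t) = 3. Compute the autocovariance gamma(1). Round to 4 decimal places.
\gamma(1) = -5.8328

Multiply the model equation by X_{t-k} and take expectations. With theta_0 = psi_0 = 1 and psi_j the MA(infinity) weights, this gives
  gamma(k) - sum_i phi_i gamma(k-i) = c_k,
  c_k = sigma^2 * sum_{j=k..q} theta_j psi_{j-k}   (c_k = 0 for k > q),
using gamma(-m) = gamma(m).
Pure AR (q = 0): c_0 = sigma^2 = 3, c_k = 0 for k >= 1.
Equations for k = 0, 1, 2 (AR order 2, c_2 = 0):
  (E0) gamma(0) = phi_1 gamma(1) + phi_2 gamma(2) + c_0
  (E1) gamma(1) = phi_1 gamma(0) + phi_2 gamma(1) + c_1
  (E2) gamma(2) = phi_1 gamma(1) + phi_2 gamma(0)
From (E1): gamma(1) = A gamma(0) + B with
  A = phi_1 / (1 - phi_2) = -0.404 / 0.554 = -0.729242,   B = c_1 / (1 - phi_2) = 0 / 0.554 = 0.
Insert (E2) into (E0): gamma(0) (1 - phi_2^2) = phi_1 (1 + phi_2) gamma(1) + c_0.
  phi_1 (1 + phi_2) = (-0.404)(1.446) = -0.584184,   1 - phi_2^2 = 0.801084.
Replace gamma(1) by A gamma(0) + B and collect gamma(0):
  gamma(0) [0.801084 - (-0.584184)(-0.729242)] = c_0 = 3
  gamma(0) * 0.375073 = 3
  gamma(0) = 3 / 0.375073 = 7.998452.
  gamma(1) = A gamma(0) = (-0.729242)(7.998452) = -5.832806.
Therefore gamma(1) = -5.8328 (to 4 decimal places).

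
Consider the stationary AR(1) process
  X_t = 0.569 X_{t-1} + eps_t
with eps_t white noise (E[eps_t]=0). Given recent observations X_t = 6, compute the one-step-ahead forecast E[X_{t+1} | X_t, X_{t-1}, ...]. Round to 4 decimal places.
E[X_{t+1} \mid \mathcal F_t] = 3.4140

For an AR(p) model X_t = c + sum_i phi_i X_{t-i} + eps_t, the
one-step-ahead conditional mean is
  E[X_{t+1} | X_t, ...] = c + sum_i phi_i X_{t+1-i}.
Substitute known values:
  E[X_{t+1} | ...] = (0.569) * (6)
                   = 3.4140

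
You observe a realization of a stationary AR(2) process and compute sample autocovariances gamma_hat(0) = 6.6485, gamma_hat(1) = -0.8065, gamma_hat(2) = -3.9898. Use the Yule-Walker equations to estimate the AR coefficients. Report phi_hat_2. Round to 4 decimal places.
\hat\phi_{2} = -0.6240

The Yule-Walker equations for an AR(p) process read, in matrix form,
  Gamma_p phi = r_p,   with   (Gamma_p)_{ij} = gamma(|i - j|),
                       (r_p)_i = gamma(i),   i,j = 1..p.
Substitute the sample gammas (Toeplitz matrix and right-hand side of size 2):
  Gamma_p = [[6.6485, -0.8065], [-0.8065, 6.6485]]
  r_p     = [-0.8065, -3.9898]
Written out:
  6.6485 phi_1 - 0.8065 phi_2 = -0.8065
  -0.8065 phi_1 + 6.6485 phi_2 = -3.9898
Solve by Cramer's rule:
  det = gamma(0)^2 - gamma(1)^2 = (6.6485)^2 - (-0.8065)^2 = 44.20255225 - 0.65044225 = 43.55211
  phi_hat_1 = [gamma(1) gamma(0) - gamma(1) gamma(2)] / det = [(-0.8065)(6.6485) - (-0.8065)(-3.9898)] / 43.55211 = -8.57978895 / 43.55211 = -0.197
  phi_hat_2 = [gamma(0) gamma(2) - gamma(1)^2] / det = [(6.6485)(-3.9898) - (-0.8065)^2] / 43.55211 = -27.17662755 / 43.55211 = -0.624
So phi_hat = [-0.1970, -0.6240].
Therefore phi_hat_2 = -0.6240.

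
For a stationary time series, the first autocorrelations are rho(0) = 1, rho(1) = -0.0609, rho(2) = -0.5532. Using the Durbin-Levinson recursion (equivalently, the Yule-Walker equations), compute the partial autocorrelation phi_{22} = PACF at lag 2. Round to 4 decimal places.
\phi_{22} = -0.5590

The PACF at lag k is phi_{kk}, the last component of the solution
to the Yule-Walker system G_k phi = r_k where
  (G_k)_{ij} = rho(|i - j|), (r_k)_i = rho(i), i,j = 1..k.
Equivalently, Durbin-Levinson gives phi_{kk} iteratively:
  phi_{11} = rho(1)
  phi_{kk} = [rho(k) - sum_{j=1..k-1} phi_{k-1,j} rho(k-j)]
            / [1 - sum_{j=1..k-1} phi_{k-1,j} rho(j)],
  phi_{k,j} = phi_{k-1,j} - phi_{kk} phi_{k-1,k-j},  j = 1..k-1.
Step k = 1:
  phi_11 = rho(1) = -0.0609.
Step k = 2:
  phi_22 = [rho(2) - phi_11 rho(1)] / [1 - phi_11 rho(1)] = [-0.5532 - (-0.0609)(-0.0609)] / [1 - (-0.0609)(-0.0609)]
         = -0.55690881 / 0.99629119 = -0.559.
Therefore phi_{22} = -0.5590.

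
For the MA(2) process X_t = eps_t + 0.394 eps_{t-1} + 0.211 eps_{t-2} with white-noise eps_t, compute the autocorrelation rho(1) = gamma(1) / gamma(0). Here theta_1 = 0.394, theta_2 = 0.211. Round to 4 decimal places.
\rho(1) = 0.3977

For an MA(q) process with theta_0 = 1, the autocovariance is
  gamma(k) = sigma^2 * sum_{i=0..q-k} theta_i * theta_{i+k},
and rho(k) = gamma(k) / gamma(0). Sigma^2 cancels.
  numerator   = (1)*(0.394) + (0.394)*(0.211) = 0.477134.
  denominator = (1)^2 + (0.394)^2 + (0.211)^2 = 1.199757.
  rho(1) = 0.477134 / 1.199757 = 0.3977.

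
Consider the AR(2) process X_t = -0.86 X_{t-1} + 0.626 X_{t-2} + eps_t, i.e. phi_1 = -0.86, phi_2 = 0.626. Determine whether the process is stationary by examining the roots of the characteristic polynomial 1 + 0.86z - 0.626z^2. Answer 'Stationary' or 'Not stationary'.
\text{Not stationary}

The AR(p) characteristic polynomial is P(z) = 1 + 0.86z - 0.626z^2.
Stationarity requires all roots to lie outside the unit circle, i.e. |z| > 1 for every root.
Set 1 + (0.86) z + (-0.626) z^2 = 0, i.e. a z^2 + b z + c = 0 with a = -0.626, b = 0.86, c = 1.
Discriminant D = b^2 - 4ac = (0.86)^2 - 4*(-0.626)*1 = 0.7396 - (-2.504) = 3.2436.
D >= 0, so the roots are real: z = (-b +/- sqrt(D)) / (2a) = (-0.86 +/- 1.801) / (-1.252).
  z_1 = (-0.86 + 1.801) / (-1.252) = -0.7516,   |z_1| = 0.7516.
  z_2 = (-0.86 - 1.801) / (-1.252) = 2.1254,   |z_2| = 2.1254.
Moduli of all roots: 0.7516, 2.1254.
All moduli strictly greater than 1? No.
Verdict: Not stationary.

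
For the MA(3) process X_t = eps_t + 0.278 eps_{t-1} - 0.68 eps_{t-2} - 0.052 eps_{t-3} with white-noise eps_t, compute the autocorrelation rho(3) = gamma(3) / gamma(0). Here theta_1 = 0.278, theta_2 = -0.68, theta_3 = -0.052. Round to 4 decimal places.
\rho(3) = -0.0337

For an MA(q) process with theta_0 = 1, the autocovariance is
  gamma(k) = sigma^2 * sum_{i=0..q-k} theta_i * theta_{i+k},
and rho(k) = gamma(k) / gamma(0). Sigma^2 cancels.
  numerator   = (1)*(-0.052) = -0.052.
  denominator = (1)^2 + (0.278)^2 + (-0.68)^2 + (-0.052)^2 = 1.542388.
  rho(3) = -0.052 / 1.542388 = -0.0337.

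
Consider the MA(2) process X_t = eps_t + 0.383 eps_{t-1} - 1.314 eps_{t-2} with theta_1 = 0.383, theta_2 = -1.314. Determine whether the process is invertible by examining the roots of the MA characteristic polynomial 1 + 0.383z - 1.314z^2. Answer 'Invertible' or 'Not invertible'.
\text{Not invertible}

The MA(q) characteristic polynomial is P(z) = 1 + 0.383z - 1.314z^2.
Invertibility requires all roots to lie outside the unit circle, i.e. |z| > 1 for every root.
Set 1 + (0.383) z + (-1.314) z^2 = 0, i.e. a z^2 + b z + c = 0 with a = -1.314, b = 0.383, c = 1.
Discriminant D = b^2 - 4ac = (0.383)^2 - 4*(-1.314)*1 = 0.146689 - (-5.256) = 5.402689.
D >= 0, so the roots are real: z = (-b +/- sqrt(D)) / (2a) = (-0.383 +/- 2.324369) / (-2.628).
  z_1 = (-0.383 + 2.324369) / (-2.628) = -0.7387,   |z_1| = 0.7387.
  z_2 = (-0.383 - 2.324369) / (-2.628) = 1.0302,   |z_2| = 1.0302.
Moduli of all roots: 0.7387, 1.0302.
All moduli strictly greater than 1? No.
Verdict: Not invertible.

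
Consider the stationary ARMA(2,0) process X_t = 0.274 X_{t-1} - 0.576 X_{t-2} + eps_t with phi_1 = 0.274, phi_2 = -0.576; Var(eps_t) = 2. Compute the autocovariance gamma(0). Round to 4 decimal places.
\gamma(0) = 3.0863

Multiply the model equation by X_{t-k} and take expectations. With theta_0 = psi_0 = 1 and psi_j the MA(infinity) weights, this gives
  gamma(k) - sum_i phi_i gamma(k-i) = c_k,
  c_k = sigma^2 * sum_{j=k..q} theta_j psi_{j-k}   (c_k = 0 for k > q),
using gamma(-m) = gamma(m).
Pure AR (q = 0): c_0 = sigma^2 = 2, c_k = 0 for k >= 1.
Equations for k = 0, 1, 2 (AR order 2, c_2 = 0):
  (E0) gamma(0) = phi_1 gamma(1) + phi_2 gamma(2) + c_0
  (E1) gamma(1) = phi_1 gamma(0) + phi_2 gamma(1) + c_1
  (E2) gamma(2) = phi_1 gamma(1) + phi_2 gamma(0)
From (E1): gamma(1) = A gamma(0) + B with
  A = phi_1 / (1 - phi_2) = 0.274 / 1.576 = 0.173858,   B = c_1 / (1 - phi_2) = 0 / 1.576 = 0.
Insert (E2) into (E0): gamma(0) (1 - phi_2^2) = phi_1 (1 + phi_2) gamma(1) + c_0.
  phi_1 (1 + phi_2) = (0.274)(0.424) = 0.116176,   1 - phi_2^2 = 0.668224.
Replace gamma(1) by A gamma(0) + B and collect gamma(0):
  gamma(0) [0.668224 - (0.116176)(0.173858)] = c_0 = 2
  gamma(0) * 0.648026 = 2
  gamma(0) = 2 / 0.648026 = 3.086296.
Therefore gamma(0) = 3.0863 (to 4 decimal places).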